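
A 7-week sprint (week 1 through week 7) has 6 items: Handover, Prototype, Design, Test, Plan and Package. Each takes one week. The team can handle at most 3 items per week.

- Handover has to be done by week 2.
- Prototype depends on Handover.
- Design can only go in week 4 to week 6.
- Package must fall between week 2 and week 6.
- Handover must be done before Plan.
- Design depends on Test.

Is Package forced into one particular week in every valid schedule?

Package can be week 2 (e.g. Design -> week 4; Prototype -> week 2; Plan -> week 2; Package -> week 2; Handover -> week 1; Test -> week 1) or week 3 (e.g. Prototype in week 2, Plan in week 2, Design in week 4, Package in week 3, Test in week 1, Handover in week 1).

No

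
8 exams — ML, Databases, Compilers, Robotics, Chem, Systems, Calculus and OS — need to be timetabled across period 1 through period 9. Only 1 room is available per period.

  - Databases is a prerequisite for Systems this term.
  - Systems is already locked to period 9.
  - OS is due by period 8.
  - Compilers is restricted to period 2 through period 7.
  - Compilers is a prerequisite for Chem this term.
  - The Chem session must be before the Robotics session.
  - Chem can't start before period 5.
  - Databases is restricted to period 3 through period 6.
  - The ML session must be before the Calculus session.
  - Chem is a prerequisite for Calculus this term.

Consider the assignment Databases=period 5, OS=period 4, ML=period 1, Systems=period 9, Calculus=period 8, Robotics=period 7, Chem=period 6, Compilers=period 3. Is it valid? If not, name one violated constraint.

Yes

Chem can't start before period 5 — holds.
Systems is already locked to period 9 — holds.
Databases is restricted to period 3 through period 6 — holds.
Compilers is restricted to period 2 through period 7 — holds.
The ML session must be before the Calculus session — holds.
The Chem session must be before the Robotics session — holds.
Databases is a prerequisite for Systems this term — holds.
Compilers is a prerequisite for Chem this term — holds.
Chem is a prerequisite for Calculus this term — holds.
OS is due by period 8 — holds.
Only 1 room is available per period — holds.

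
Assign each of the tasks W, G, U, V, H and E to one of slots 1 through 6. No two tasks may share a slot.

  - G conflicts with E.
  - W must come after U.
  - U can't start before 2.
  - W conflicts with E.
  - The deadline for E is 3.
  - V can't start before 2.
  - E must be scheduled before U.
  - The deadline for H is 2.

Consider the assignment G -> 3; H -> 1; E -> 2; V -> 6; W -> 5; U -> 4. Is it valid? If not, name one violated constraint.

No two tasks may share a slot — holds.
U can't start before 2 — holds.
W must come after U — holds.
The deadline for E is 3 — holds.
V can't start before 2 — holds.
G conflicts with E — holds.
The deadline for H is 2 — holds.
E must be scheduled before U — holds.
W conflicts with E — holds.

Yes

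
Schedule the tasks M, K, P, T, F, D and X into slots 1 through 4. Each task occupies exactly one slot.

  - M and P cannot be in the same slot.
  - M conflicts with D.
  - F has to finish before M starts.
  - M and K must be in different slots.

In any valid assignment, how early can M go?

2

Precedence pushes M to at least 2.
M at 2 is achievable: F in 1; D in 1; X in 1; K in 1; P in 1; T in 1; M in 2.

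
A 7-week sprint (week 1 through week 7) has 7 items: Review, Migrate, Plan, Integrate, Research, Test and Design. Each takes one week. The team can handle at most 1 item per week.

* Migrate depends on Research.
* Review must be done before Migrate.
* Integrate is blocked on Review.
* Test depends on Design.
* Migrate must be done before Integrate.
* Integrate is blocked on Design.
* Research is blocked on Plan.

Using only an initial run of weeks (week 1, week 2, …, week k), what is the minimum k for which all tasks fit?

7

The precedence chain requires at least 4 distinct weeks.
With at most 1 per week and 7 tasks, at least 7 weeks are needed.
7 works (last occupied week: week 7): for example Test in week 7; Design in week 5; Review in week 1; Integrate in week 6; Migrate in week 4; Research in week 3; Plan in week 2.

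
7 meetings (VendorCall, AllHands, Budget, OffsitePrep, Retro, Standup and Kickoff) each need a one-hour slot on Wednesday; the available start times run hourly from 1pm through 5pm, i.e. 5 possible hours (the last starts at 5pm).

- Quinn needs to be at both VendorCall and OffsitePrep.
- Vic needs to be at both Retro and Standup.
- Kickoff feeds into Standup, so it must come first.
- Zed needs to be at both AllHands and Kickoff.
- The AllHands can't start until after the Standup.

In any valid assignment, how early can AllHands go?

3pm

Precedence pushes AllHands to at least 3pm.
AllHands at 3pm is achievable: Budget=1pm; Retro=1pm; Kickoff=1pm; VendorCall=1pm; AllHands=3pm; Standup=2pm; OffsitePrep=2pm.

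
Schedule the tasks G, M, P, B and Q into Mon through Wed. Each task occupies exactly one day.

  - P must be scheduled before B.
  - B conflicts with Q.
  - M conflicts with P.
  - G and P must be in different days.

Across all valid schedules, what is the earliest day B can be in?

Tue

Precedence pushes B to at least Tue.
B at Tue is achievable: G -> Tue; M -> Tue; Q -> Mon; B -> Tue; P -> Mon.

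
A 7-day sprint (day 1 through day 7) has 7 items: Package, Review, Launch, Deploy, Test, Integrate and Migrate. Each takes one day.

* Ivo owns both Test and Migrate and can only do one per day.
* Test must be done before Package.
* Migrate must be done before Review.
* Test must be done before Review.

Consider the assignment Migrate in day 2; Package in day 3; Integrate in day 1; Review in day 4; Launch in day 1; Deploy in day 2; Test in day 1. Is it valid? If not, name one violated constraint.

Migrate must be done before Review — holds.
Test must be done before Review — holds.
Test must be done before Package — holds.
Ivo owns both Test and Migrate and can only do one per day — holds.

Valid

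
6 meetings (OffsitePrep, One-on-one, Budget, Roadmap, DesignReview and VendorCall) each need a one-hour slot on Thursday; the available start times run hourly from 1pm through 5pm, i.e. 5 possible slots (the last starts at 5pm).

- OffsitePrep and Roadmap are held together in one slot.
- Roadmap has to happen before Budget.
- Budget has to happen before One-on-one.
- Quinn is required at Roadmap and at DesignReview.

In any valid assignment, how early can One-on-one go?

3pm

Precedence pushes One-on-one to at least 3pm.
One-on-one at 3pm is achievable: One-on-one in 3pm, OffsitePrep in 1pm, DesignReview in 2pm, VendorCall in 1pm, Roadmap in 1pm, Budget in 2pm.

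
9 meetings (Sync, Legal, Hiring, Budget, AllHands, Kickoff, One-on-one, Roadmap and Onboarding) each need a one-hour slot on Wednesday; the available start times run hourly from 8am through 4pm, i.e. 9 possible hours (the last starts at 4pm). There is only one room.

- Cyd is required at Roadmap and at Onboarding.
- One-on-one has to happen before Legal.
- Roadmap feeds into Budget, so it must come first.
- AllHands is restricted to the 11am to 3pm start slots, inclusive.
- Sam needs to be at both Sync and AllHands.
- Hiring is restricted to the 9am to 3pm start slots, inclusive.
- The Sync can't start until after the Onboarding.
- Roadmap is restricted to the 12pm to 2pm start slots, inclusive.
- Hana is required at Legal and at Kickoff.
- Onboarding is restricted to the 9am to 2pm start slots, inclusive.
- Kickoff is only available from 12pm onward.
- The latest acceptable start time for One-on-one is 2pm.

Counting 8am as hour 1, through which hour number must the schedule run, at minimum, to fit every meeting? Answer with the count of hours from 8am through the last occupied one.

The precedence chain requires at least 2 distinct hours.
With at most 1 per hour and 9 meetings, at least 9 hours are needed.
Propagating the time windows through the other constraints, Budget can't land before 1pm — that is hour 6 counting from 8am — so the schedule must run through at least 6 hours.
9 works (last occupied hour: 4pm): for example Roadmap=12pm; AllHands=11am; Sync=2pm; One-on-one=8am; Hiring=10am; Kickoff=1pm; Legal=3pm; Onboarding=9am; Budget=4pm.

9 hours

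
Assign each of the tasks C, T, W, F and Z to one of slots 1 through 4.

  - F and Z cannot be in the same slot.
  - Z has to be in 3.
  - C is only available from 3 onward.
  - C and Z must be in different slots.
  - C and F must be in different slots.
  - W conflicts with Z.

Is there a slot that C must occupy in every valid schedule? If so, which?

4

C's window is 3–4.
Z is fixed at 3, and C can't share a slot with Z.
So C must be 4.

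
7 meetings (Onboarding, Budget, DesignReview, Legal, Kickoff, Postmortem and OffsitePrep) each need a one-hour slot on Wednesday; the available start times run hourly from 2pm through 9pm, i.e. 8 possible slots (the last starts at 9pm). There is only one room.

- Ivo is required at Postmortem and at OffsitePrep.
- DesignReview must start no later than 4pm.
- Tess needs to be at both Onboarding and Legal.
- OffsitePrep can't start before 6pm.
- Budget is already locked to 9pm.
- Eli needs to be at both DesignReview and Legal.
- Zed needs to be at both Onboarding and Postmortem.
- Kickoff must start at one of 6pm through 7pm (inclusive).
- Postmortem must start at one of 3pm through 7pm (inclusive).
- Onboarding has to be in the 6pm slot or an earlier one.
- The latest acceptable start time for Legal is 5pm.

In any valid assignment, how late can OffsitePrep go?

8pm

OffsitePrep is available from 6pm.
OffsitePrep at 8pm is achievable: Legal -> 3pm; Budget -> 9pm; Postmortem -> 5pm; Onboarding -> 4pm; OffsitePrep -> 8pm; Kickoff -> 6pm; DesignReview -> 2pm.
Nothing later works — the conflict and capacity constraints rule out every slot after 8pm.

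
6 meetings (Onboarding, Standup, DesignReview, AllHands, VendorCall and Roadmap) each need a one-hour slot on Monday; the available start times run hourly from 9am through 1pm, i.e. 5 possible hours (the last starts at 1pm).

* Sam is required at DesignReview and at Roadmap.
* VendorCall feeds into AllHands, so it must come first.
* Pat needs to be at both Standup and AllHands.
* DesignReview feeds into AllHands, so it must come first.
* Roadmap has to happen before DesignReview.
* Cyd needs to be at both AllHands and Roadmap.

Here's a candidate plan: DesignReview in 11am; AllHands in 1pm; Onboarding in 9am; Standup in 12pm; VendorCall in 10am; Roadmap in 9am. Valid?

Yes

Roadmap has to happen before DesignReview — holds.
DesignReview feeds into AllHands, so it must come first — holds.
VendorCall feeds into AllHands, so it must come first — holds.
Pat needs to be at both Standup and AllHands — holds.
Cyd needs to be at both AllHands and Roadmap — holds.
Sam is required at DesignReview and at Roadmap — holds.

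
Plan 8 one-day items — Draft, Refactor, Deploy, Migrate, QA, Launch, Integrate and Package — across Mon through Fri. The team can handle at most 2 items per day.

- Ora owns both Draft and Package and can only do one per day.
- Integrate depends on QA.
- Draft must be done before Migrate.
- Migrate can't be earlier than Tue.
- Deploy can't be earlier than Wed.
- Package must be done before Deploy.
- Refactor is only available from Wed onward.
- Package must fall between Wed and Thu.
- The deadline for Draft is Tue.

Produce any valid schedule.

Launch in Thu, Package in Wed, Draft in Mon, Migrate in Tue, Integrate in Tue, Refactor in Wed, QA in Mon, Deploy in Thu

Checking: Draft(Mon) before Migrate(Tue); Package(Wed) before Deploy(Thu); QA(Mon) before Integrate(Tue); Draft(Mon) != Package(Wed); Migrate=Tue in [Tue,Fri]; Refactor=Wed in [Wed,Fri]; Draft=Mon in [Mon,Tue]; Deploy=Thu in [Wed,Fri]; Package=Wed in [Wed,Thu]; max 2 per day (cap 2).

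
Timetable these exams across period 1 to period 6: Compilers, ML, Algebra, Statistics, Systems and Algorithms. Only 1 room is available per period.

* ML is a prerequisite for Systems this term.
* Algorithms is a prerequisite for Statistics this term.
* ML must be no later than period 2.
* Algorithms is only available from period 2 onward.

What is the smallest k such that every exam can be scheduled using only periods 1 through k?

The precedence chain requires at least 2 distinct periods.
With at most 1 per period and 6 exams, at least 6 periods are needed.
Propagating the time windows through the other constraints, Statistics can't land before period 3, so the schedule must run through at least period 3.
6 works (last occupied period: period 6): for example Algebra -> period 6, Algorithms -> period 2, Systems -> period 4, Compilers -> period 5, Statistics -> period 3, ML -> period 1.

6 periods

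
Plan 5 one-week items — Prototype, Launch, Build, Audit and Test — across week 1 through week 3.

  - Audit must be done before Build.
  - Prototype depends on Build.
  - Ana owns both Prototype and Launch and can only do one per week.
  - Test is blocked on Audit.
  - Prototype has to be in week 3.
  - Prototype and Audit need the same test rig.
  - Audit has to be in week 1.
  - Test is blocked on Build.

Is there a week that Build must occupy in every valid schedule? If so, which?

week 2

Audit is fixed at week 1 and must come before Build, so Build is at least week 2.
Prototype is fixed at week 3 and must come after Build, so Build is at most week 2.
So Build must be week 2.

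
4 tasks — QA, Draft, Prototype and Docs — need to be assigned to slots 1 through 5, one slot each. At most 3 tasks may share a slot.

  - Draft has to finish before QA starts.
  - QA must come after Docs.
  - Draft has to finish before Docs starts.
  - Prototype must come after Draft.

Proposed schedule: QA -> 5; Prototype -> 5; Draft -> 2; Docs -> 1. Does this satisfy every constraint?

QA must come after Docs — holds.
Prototype must come after Draft — holds.
Draft has to finish before Docs starts — violated.
At most 3 tasks may share a slot — holds.
Draft has to finish before QA starts — holds.

Invalid. Draft has to finish before Docs starts.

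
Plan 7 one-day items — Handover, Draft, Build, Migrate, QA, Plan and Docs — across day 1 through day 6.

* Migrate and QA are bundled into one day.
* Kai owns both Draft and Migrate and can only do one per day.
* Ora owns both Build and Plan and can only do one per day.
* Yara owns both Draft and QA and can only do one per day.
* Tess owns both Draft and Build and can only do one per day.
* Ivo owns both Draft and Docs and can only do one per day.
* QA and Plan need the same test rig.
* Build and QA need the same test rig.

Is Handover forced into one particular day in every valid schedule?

Handover can be day 1 (e.g. Handover in day 1, QA in day 3, Plan in day 1, Build in day 2, Docs in day 2, Migrate in day 3, Draft in day 1) or day 2 (e.g. Docs -> day 2; Migrate -> day 3; Handover -> day 2; Build -> day 2; Draft -> day 1; Plan -> day 1; QA -> day 3).

No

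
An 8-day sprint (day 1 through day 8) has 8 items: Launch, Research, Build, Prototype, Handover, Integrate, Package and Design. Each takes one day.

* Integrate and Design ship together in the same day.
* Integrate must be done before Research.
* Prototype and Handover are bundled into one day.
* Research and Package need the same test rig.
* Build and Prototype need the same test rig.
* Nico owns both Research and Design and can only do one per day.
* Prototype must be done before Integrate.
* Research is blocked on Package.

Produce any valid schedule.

Research in day 3; Handover in day 1; Prototype in day 1; Integrate in day 2; Launch in day 1; Design in day 2; Build in day 2; Package in day 1

Checking: Prototype(day 1) before Integrate(day 2); Package(day 1) before Research(day 3); Integrate(day 2) before Research(day 3); Research(day 3) != Package(day 1); Build(day 2) != Prototype(day 1); Research(day 3) != Design(day 2); Prototype = Handover = day 1; Integrate = Design = day 2.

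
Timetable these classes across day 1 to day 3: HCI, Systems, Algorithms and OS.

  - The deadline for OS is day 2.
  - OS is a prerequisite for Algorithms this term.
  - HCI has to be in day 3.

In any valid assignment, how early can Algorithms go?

day 2

Precedence pushes Algorithms to at least day 2.
Algorithms at day 2 is achievable: Systems in day 1; HCI in day 3; Algorithms in day 2; OS in day 1.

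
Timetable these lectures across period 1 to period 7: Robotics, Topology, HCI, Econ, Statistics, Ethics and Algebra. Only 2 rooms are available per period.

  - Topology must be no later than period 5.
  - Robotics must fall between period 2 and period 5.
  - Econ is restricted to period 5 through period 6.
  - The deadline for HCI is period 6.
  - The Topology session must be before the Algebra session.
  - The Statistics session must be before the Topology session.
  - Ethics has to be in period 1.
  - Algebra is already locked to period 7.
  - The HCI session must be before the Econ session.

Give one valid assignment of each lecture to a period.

Ethics=period 1; Algebra=period 7; Topology=period 2; Econ=period 5; Statistics=period 1; HCI=period 3; Robotics=period 2

Checking: Statistics(period 1) before Topology(period 2); HCI(period 3) before Econ(period 5); Topology(period 2) before Algebra(period 7); Econ=period 5 in [period 5,period 6]; Robotics=period 2 in [period 2,period 5]; Algebra=period 7 in [period 7,period 7]; HCI=period 3 in [period 1,period 6]; Ethics=period 1 in [period 1,period 1]; Topology=period 2 in [period 1,period 5]; max 2 per period (cap 2).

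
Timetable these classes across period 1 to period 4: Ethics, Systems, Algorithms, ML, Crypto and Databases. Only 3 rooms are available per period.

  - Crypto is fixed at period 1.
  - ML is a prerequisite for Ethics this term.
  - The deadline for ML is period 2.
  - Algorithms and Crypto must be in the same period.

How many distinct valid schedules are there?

57

Splitting on Ethics: it can be period 2 (9), period 3 (24), period 4 (24). Listing each branch's schedules as (Systems, Algorithms, ML, Crypto, Databases) by period number:
Ethics=period 2: (2,1,1,1,2) (2,1,1,1,3) (2,1,1,1,4) (3,1,1,1,2) (3,1,1,1,3) (3,1,1,1,4) (4,1,1,1,2) (4,1,1,1,3) (4,1,1,1,4) — 9.
Ethics=period 3: (1,1,2,1,2) (1,1,2,1,3) (1,1,2,1,4) (2,1,1,1,2) (2,1,1,1,3) (2,1,1,1,4) (2,1,2,1,1) (2,1,2,1,2) (2,1,2,1,3) (2,1,2,1,4) (3,1,1,1,2) (3,1,1,1,3) (3,1,1,1,4) (3,1,2,1,1) (3,1,2,1,2) (3,1,2,1,3) (3,1,2,1,4) (4,1,1,1,2) (4,1,1,1,3) (4,1,1,1,4) (4,1,2,1,1) (4,1,2,1,2) (4,1,2,1,3) (4,1,2,1,4) — 24.
Ethics=period 4: (1,1,2,1,2) (1,1,2,1,3) (1,1,2,1,4) (2,1,1,1,2) (2,1,1,1,3) (2,1,1,1,4) (2,1,2,1,1) (2,1,2,1,2) (2,1,2,1,3) (2,1,2,1,4) (3,1,1,1,2) (3,1,1,1,3) (3,1,1,1,4) (3,1,2,1,1) (3,1,2,1,2) (3,1,2,1,3) (3,1,2,1,4) (4,1,1,1,2) (4,1,1,1,3) (4,1,1,1,4) (4,1,2,1,1) (4,1,2,1,2) (4,1,2,1,3) (4,1,2,1,4) — 24.
Summing: 9 + 24 + 24 = 57.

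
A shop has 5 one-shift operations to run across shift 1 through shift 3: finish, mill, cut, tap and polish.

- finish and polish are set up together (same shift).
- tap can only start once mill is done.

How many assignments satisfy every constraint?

Splitting on finish: it can be shift 1 (9), shift 2 (9), shift 3 (9). Listing each branch's schedules as (mill, cut, tap, polish) by shift number:
finish=shift 1: (1,1,2,1) (1,1,3,1) (1,2,2,1) (1,2,3,1) (1,3,2,1) (1,3,3,1) (2,1,3,1) (2,2,3,1) (2,3,3,1) — 9.
finish=shift 2: (1,1,2,2) (1,1,3,2) (1,2,2,2) (1,2,3,2) (1,3,2,2) (1,3,3,2) (2,1,3,2) (2,2,3,2) (2,3,3,2) — 9.
finish=shift 3: (1,1,2,3) (1,1,3,3) (1,2,2,3) (1,2,3,3) (1,3,2,3) (1,3,3,3) (2,1,3,3) (2,2,3,3) (2,3,3,3) — 9.
Summing: 9 + 9 + 9 = 27.

27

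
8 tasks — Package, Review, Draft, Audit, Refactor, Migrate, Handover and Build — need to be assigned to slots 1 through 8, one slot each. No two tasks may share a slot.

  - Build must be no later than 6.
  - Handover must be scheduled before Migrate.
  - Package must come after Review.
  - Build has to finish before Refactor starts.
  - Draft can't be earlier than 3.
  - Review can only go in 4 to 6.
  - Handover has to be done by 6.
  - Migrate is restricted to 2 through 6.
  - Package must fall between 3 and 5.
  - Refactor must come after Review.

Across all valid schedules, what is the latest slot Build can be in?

Build's own window allows nothing later than 6.
Build at 6 is achievable: Draft=3; Build=6; Migrate=2; Package=5; Refactor=7; Handover=1; Review=4; Audit=8.

6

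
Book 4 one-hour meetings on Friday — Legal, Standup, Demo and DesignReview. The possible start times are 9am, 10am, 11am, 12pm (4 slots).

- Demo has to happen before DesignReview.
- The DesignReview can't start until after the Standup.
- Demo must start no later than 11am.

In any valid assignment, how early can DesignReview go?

10am

Precedence pushes DesignReview to at least 10am.
DesignReview at 10am is achievable: Standup in 9am, Legal in 9am, DesignReview in 10am, Demo in 9am.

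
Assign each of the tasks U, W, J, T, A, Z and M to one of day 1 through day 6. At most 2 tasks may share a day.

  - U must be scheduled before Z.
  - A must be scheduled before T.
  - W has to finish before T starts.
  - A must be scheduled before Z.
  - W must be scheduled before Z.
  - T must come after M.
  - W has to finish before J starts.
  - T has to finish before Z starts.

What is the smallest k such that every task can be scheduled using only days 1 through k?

The precedence chain requires at least 3 distinct days.
With at most 2 per day and 7 tasks, at least 4 days are needed.
4 works (last occupied day: day 4): for example T -> day 3; W -> day 1; A -> day 1; M -> day 2; Z -> day 4; U -> day 2; J -> day 3.

4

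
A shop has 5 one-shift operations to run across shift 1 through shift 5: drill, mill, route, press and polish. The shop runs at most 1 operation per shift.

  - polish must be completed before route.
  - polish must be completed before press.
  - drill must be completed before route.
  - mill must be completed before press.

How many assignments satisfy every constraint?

16

Splitting on drill: it can be shift 1 (5), shift 2 (5), shift 3 (4), shift 4 (2). Listing each branch's schedules as (mill, route, press, polish) by shift number:
drill=shift 1: (2,4,5,3) (2,5,4,3) (3,4,5,2) (3,5,4,2) (4,3,5,2) — 5.
drill=shift 2: (1,4,5,3) (1,5,4,3) (3,4,5,1) (3,5,4,1) (4,3,5,1) — 5.
drill=shift 3: (1,4,5,2) (1,5,4,2) (2,4,5,1) (2,5,4,1) — 4.
drill=shift 4: (1,5,3,2) (2,5,3,1) — 2.
Summing: 5 + 5 + 4 + 2 = 16.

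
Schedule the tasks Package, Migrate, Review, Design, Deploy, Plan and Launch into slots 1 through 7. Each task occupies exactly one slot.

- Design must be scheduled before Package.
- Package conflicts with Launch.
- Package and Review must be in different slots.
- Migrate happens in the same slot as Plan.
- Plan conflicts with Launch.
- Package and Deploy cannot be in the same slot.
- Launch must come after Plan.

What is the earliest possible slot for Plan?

1

Downstream work caps Plan at 6.
Plan at 1 is achievable: Package -> 2; Plan -> 1; Deploy -> 1; Launch -> 3; Migrate -> 1; Design -> 1; Review -> 1.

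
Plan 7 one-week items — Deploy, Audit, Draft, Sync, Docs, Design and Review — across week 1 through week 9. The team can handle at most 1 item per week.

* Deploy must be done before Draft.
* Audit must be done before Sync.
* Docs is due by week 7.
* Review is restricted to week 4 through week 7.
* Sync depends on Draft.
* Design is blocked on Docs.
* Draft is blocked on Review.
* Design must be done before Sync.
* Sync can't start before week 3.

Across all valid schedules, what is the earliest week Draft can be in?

week 5

Precedence pushes Draft to at least week 5; downstream work caps Draft at week 8.
Draft at week 5 is achievable: Design in week 2; Draft in week 5; Docs in week 1; Review in week 4; Audit in week 6; Sync in week 7; Deploy in week 3.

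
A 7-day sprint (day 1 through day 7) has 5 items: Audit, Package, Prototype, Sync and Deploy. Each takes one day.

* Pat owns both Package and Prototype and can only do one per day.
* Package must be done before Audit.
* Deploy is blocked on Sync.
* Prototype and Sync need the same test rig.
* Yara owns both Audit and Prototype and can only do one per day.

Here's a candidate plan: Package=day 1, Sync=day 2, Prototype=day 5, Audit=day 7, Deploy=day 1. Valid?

Package must be done before Audit — holds.
Yara owns both Audit and Prototype and can only do one per day — holds.
Pat owns both Package and Prototype and can only do one per day — holds.
Prototype and Sync need the same test rig — holds.
Deploy is blocked on Sync — violated.

Invalid. Deploy is blocked on Sync.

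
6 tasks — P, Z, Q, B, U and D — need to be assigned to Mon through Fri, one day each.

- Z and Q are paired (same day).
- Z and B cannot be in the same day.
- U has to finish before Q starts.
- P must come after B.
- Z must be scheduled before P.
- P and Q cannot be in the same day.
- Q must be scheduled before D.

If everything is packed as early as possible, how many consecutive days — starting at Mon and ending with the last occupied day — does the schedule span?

The precedence chain requires at least 3 distinct days.
3 works (last occupied day: Wed): for example D -> Wed; P -> Wed; B -> Mon; Z -> Tue; U -> Mon; Q -> Tue.

3 days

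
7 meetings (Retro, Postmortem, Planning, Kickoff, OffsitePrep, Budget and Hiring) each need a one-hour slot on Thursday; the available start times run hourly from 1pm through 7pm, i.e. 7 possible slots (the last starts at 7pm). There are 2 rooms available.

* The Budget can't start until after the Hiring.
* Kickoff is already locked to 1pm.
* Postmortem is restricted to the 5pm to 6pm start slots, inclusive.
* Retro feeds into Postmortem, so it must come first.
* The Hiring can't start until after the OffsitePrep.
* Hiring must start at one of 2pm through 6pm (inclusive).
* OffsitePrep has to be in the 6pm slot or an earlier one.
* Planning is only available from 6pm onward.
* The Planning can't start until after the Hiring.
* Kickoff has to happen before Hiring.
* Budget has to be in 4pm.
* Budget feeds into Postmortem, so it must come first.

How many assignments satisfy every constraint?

46

Splitting on Retro: it can be 1pm (4), 2pm (12), 3pm (12), 4pm (12), 5pm (6). Listing each branch's schedules as (Postmortem, Planning, Kickoff, OffsitePrep, Budget, Hiring):
Retro=1pm: (5pm,6pm,1pm,2pm,4pm,3pm) (5pm,7pm,1pm,2pm,4pm,3pm) (6pm,6pm,1pm,2pm,4pm,3pm) (6pm,7pm,1pm,2pm,4pm,3pm) — 4.
Retro=2pm: (5pm,6pm,1pm,1pm,4pm,2pm) (5pm,6pm,1pm,1pm,4pm,3pm) (5pm,6pm,1pm,2pm,4pm,3pm) (5pm,7pm,1pm,1pm,4pm,2pm) (5pm,7pm,1pm,1pm,4pm,3pm) (5pm,7pm,1pm,2pm,4pm,3pm) (6pm,6pm,1pm,1pm,4pm,2pm) (6pm,6pm,1pm,1pm,4pm,3pm) (6pm,6pm,1pm,2pm,4pm,3pm) (6pm,7pm,1pm,1pm,4pm,2pm) (6pm,7pm,1pm,1pm,4pm,3pm) (6pm,7pm,1pm,2pm,4pm,3pm) — 12.
Retro=3pm: (5pm,6pm,1pm,1pm,4pm,2pm) (5pm,6pm,1pm,1pm,4pm,3pm) (5pm,6pm,1pm,2pm,4pm,3pm) (5pm,7pm,1pm,1pm,4pm,2pm) (5pm,7pm,1pm,1pm,4pm,3pm) (5pm,7pm,1pm,2pm,4pm,3pm) (6pm,6pm,1pm,1pm,4pm,2pm) (6pm,6pm,1pm,1pm,4pm,3pm) (6pm,6pm,1pm,2pm,4pm,3pm) (6pm,7pm,1pm,1pm,4pm,2pm) (6pm,7pm,1pm,1pm,4pm,3pm) (6pm,7pm,1pm,2pm,4pm,3pm) — 12.
Retro=4pm: (5pm,6pm,1pm,1pm,4pm,2pm) (5pm,6pm,1pm,1pm,4pm,3pm) (5pm,6pm,1pm,2pm,4pm,3pm) (5pm,7pm,1pm,1pm,4pm,2pm) (5pm,7pm,1pm,1pm,4pm,3pm) (5pm,7pm,1pm,2pm,4pm,3pm) (6pm,6pm,1pm,1pm,4pm,2pm) (6pm,6pm,1pm,1pm,4pm,3pm) (6pm,6pm,1pm,2pm,4pm,3pm) (6pm,7pm,1pm,1pm,4pm,2pm) (6pm,7pm,1pm,1pm,4pm,3pm) (6pm,7pm,1pm,2pm,4pm,3pm) — 12.
Retro=5pm: (6pm,6pm,1pm,1pm,4pm,2pm) (6pm,6pm,1pm,1pm,4pm,3pm) (6pm,6pm,1pm,2pm,4pm,3pm) (6pm,7pm,1pm,1pm,4pm,2pm) (6pm,7pm,1pm,1pm,4pm,3pm) (6pm,7pm,1pm,2pm,4pm,3pm) — 6.
Summing: 4 + 12 + 12 + 12 + 6 = 46.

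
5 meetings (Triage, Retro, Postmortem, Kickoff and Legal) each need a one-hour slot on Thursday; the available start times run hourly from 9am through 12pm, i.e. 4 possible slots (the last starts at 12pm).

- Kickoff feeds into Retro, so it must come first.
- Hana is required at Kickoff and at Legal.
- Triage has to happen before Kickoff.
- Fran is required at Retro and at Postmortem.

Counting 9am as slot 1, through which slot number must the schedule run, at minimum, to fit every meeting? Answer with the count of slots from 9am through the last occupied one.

The precedence chain requires at least 3 distinct slots.
3 works (last occupied slot: 11am): for example Kickoff -> 10am; Legal -> 9am; Postmortem -> 9am; Triage -> 9am; Retro -> 11am.

3 slots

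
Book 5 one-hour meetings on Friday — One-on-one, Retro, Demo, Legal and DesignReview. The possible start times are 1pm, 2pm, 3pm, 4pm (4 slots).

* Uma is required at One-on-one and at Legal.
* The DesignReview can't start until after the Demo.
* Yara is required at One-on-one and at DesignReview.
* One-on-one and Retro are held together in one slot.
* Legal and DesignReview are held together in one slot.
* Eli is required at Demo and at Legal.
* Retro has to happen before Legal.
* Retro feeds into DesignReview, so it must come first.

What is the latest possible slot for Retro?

Downstream work caps Retro at 3pm.
Retro at 3pm is achievable: DesignReview=4pm; One-on-one=3pm; Retro=3pm; Legal=4pm; Demo=1pm.

3pm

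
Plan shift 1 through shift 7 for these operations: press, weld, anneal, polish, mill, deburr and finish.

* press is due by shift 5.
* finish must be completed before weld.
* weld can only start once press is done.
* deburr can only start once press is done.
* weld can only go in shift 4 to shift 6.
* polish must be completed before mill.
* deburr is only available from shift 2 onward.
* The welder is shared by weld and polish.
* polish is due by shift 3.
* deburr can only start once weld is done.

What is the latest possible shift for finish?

shift 5

Downstream work caps finish at shift 5.
finish at shift 5 is achievable: deburr=shift 7, finish=shift 5, press=shift 1, anneal=shift 1, polish=shift 1, mill=shift 2, weld=shift 6.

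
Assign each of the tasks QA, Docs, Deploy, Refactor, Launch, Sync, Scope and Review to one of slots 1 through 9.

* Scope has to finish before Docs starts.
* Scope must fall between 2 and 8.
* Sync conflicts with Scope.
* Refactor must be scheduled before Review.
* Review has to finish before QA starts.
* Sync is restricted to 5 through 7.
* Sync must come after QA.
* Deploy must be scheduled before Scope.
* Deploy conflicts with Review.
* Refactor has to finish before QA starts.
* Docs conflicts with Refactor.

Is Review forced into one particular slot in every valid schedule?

No

Review can be 2 (e.g. Launch=1; Review=2; Sync=5; QA=3; Docs=3; Deploy=1; Refactor=1; Scope=2) or 3 (e.g. Docs in 3; Review in 3; Scope in 2; Launch in 1; Sync in 5; QA in 4; Refactor in 1; Deploy in 1).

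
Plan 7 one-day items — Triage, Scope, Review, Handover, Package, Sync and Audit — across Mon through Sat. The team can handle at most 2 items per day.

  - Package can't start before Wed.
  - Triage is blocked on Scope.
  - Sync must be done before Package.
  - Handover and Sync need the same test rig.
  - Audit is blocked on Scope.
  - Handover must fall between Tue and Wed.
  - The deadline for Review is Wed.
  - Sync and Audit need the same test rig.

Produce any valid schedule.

Handover=Tue, Triage=Wed, Scope=Tue, Audit=Thu, Sync=Mon, Package=Wed, Review=Mon

Checking: Sync(Mon) before Package(Wed); Scope(Tue) before Audit(Thu); Scope(Tue) before Triage(Wed); Handover(Tue) != Sync(Mon); Sync(Mon) != Audit(Thu); Review=Mon in [Mon,Wed]; Handover=Tue in [Tue,Wed]; Package=Wed in [Wed,Sat]; max 2 per day (cap 2).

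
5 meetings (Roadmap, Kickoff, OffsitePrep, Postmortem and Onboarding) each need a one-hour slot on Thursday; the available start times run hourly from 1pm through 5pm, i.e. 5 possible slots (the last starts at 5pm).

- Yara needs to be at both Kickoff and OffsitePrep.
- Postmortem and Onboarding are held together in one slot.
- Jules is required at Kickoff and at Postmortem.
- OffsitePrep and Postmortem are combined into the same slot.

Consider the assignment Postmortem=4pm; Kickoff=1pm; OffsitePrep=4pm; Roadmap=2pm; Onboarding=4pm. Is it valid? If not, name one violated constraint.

Yes

Postmortem and Onboarding are held together in one slot — holds.
Jules is required at Kickoff and at Postmortem — holds.
OffsitePrep and Postmortem are combined into the same slot — holds.
Yara needs to be at both Kickoff and OffsitePrep — holds.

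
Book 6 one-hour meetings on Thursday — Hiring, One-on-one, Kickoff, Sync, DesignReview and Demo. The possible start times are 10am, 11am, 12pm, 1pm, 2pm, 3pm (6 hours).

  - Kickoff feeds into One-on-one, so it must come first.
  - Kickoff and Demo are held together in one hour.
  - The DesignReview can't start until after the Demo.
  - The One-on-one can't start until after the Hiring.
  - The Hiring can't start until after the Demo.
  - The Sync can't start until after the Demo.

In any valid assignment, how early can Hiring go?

11am

Precedence pushes Hiring to at least 11am; downstream work caps Hiring at 2pm.
Hiring at 11am is achievable: Hiring -> 11am; Demo -> 10am; One-on-one -> 12pm; Kickoff -> 10am; Sync -> 11am; DesignReview -> 11am.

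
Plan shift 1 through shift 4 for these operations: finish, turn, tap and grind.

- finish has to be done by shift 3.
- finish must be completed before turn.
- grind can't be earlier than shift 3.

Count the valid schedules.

48

Splitting on finish: it can be shift 1 (24), shift 2 (16), shift 3 (8). Listing each branch's schedules as (turn, tap, grind) by shift number:
finish=shift 1: (2,1,3) (2,1,4) (2,2,3) (2,2,4) (2,3,3) (2,3,4) (2,4,3) (2,4,4) (3,1,3) (3,1,4) (3,2,3) (3,2,4) (3,3,3) (3,3,4) (3,4,3) (3,4,4) (4,1,3) (4,1,4) (4,2,3) (4,2,4) (4,3,3) (4,3,4) (4,4,3) (4,4,4) — 24.
finish=shift 2: (3,1,3) (3,1,4) (3,2,3) (3,2,4) (3,3,3) (3,3,4) (3,4,3) (3,4,4) (4,1,3) (4,1,4) (4,2,3) (4,2,4) (4,3,3) (4,3,4) (4,4,3) (4,4,4) — 16.
finish=shift 3: (4,1,3) (4,1,4) (4,2,3) (4,2,4) (4,3,3) (4,3,4) (4,4,3) (4,4,4) — 8.
Summing: 24 + 16 + 8 = 48.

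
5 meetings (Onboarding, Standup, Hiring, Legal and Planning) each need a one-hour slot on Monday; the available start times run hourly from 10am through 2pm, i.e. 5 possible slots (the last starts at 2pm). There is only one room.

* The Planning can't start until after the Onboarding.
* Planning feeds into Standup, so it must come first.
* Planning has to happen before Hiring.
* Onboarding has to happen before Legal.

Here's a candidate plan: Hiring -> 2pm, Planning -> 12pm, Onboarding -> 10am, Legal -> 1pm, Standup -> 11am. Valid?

There is only one room — holds.
Onboarding has to happen before Legal — holds.
The Planning can't start until after the Onboarding — holds.
Planning feeds into Standup, so it must come first — violated.
Planning has to happen before Hiring — holds.

No — it violates: Planning feeds into Standup, so it must come first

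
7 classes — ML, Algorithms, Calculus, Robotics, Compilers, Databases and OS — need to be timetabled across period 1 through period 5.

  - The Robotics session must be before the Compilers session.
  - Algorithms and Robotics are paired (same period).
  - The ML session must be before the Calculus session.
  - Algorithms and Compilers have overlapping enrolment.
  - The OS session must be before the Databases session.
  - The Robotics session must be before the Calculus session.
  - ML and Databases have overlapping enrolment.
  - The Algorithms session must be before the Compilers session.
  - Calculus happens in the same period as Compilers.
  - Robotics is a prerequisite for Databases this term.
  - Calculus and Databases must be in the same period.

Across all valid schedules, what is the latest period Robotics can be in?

period 4

Downstream work caps Robotics at period 4.
Robotics at period 4 is achievable: ML in period 1; Algorithms in period 4; Robotics in period 4; Calculus in period 5; Databases in period 5; Compilers in period 5; OS in period 1.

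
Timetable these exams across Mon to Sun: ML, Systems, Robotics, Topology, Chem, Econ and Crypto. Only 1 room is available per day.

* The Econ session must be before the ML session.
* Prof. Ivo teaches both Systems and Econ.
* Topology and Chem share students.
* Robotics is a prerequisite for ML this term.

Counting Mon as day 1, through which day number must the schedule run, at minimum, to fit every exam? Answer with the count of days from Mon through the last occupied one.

7

The precedence chain requires at least 2 distinct days.
With at most 1 per day and 7 exams, at least 7 days are needed.
7 works (last occupied day: Sun): for example ML in Wed, Crypto in Sun, Robotics in Mon, Econ in Tue, Systems in Thu, Topology in Fri, Chem in Sat.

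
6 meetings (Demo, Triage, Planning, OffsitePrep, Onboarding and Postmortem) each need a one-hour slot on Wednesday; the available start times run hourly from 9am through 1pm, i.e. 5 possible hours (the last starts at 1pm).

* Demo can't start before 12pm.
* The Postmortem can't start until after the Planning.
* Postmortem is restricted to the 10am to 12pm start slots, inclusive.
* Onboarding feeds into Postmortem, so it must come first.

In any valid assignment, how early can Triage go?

9am

Triage at 9am is achievable: Postmortem -> 10am, Planning -> 9am, Demo -> 12pm, Triage -> 9am, Onboarding -> 9am, OffsitePrep -> 9am.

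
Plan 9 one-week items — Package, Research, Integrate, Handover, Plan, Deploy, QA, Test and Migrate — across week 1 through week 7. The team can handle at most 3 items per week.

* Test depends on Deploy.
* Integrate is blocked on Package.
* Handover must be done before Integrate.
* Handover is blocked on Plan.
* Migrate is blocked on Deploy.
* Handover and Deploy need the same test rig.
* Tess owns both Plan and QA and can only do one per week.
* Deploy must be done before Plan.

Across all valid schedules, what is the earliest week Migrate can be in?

Precedence pushes Migrate to at least week 2.
Migrate at week 2 is achievable: Deploy in week 1, Research in week 1, QA in week 3, Plan in week 2, Integrate in week 4, Test in week 2, Migrate in week 2, Package in week 1, Handover in week 3.

week 2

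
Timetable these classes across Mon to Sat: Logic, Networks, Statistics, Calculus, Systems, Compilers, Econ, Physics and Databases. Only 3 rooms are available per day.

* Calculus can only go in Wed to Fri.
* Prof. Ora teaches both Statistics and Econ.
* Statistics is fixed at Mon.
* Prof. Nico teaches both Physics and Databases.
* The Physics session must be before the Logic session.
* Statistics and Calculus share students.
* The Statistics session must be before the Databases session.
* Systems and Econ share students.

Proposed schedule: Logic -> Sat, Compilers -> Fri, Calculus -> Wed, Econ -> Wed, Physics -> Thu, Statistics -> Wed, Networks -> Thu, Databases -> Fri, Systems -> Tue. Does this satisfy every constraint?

Prof. Nico teaches both Physics and Databases — holds.
Statistics is fixed at Mon — violated.
The Physics session must be before the Logic session — holds.
Only 3 rooms are available per day — holds.
The Statistics session must be before the Databases session — holds.
Statistics and Calculus share students — violated.
Systems and Econ share students — holds.
Prof. Ora teaches both Statistics and Econ — violated.
Calculus can only go in Wed to Fri — holds.

No. Statistics is fixed at Mon is not satisfied.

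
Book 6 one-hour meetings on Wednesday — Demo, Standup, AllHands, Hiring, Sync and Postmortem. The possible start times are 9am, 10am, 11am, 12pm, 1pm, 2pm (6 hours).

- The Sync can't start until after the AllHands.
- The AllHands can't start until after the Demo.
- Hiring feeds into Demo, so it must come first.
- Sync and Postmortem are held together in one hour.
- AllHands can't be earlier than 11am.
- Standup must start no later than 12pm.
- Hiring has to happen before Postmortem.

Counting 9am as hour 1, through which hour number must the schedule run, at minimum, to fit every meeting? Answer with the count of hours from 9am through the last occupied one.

4

The precedence chain requires at least 4 distinct hours.
4 works (last occupied hour: 12pm): for example Demo=10am; Postmortem=12pm; Sync=12pm; Standup=9am; Hiring=9am; AllHands=11am.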